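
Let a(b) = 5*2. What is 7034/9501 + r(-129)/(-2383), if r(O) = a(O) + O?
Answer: 17892641/22640883 ≈ 0.79028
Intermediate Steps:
a(b) = 10
r(O) = 10 + O
7034/9501 + r(-129)/(-2383) = 7034/9501 + (10 - 129)/(-2383) = 7034*(1/9501) - 119*(-1/2383) = 7034/9501 + 119/2383 = 17892641/22640883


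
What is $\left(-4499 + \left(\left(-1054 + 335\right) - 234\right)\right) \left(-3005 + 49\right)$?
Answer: $16116112$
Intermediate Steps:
$\left(-4499 + \left(\left(-1054 + 335\right) - 234\right)\right) \left(-3005 + 49\right) = \left(-4499 - 953\right) \left(-2956\right) = \left(-5452\right) \left(-2956\right) = 16116112$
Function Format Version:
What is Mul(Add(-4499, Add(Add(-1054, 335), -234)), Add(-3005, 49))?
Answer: 16116112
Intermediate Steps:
Mul(Add(-4499, Add(Add(-1054, 335), -234)), Add(-3005, 49)) = Mul(Add(-4499, Add(-719, -234)), -2956) = Mul(Add(-4499, -953), -2956) = Mul(-5452, -2956) = 16116112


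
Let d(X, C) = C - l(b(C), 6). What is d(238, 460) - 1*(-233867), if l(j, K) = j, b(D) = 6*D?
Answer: 231567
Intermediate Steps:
d(X, C) = -5*C (d(X, C) = C - 6*C = -5*C)
d(238, 460) - 1*(-233867) = -5*460 - 1*(-233867) = -2300 + 233867 = 231567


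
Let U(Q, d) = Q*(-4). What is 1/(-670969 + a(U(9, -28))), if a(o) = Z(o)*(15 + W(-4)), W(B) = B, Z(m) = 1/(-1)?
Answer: -1/670980 ≈ -1.4904e-6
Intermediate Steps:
Z(m) = -1
U(Q, d) = -4*Q
a(o) = -11 (a(o) = -(15 - 4) = -1*11 = -11)
1/(-670969 + a(U(9, -28))) = 1/(-670969 - 11) = 1/(-670980) = -1/670980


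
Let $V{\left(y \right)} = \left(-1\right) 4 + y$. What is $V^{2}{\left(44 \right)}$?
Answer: $1600$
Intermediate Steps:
$V{\left(y \right)} = -4 + y$
$V^{2}{\left(44 \right)} = \left(-4 + 44\right)^{2} = 40^{2} = 1600$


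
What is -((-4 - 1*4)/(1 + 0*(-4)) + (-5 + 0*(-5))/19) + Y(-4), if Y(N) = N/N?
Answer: 176/19 ≈ 9.2632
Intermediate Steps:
Y(N) = 1
-((-4 - 1*4)/(1 + 0*(-4)) + (-5 + 0*(-5))/19) + Y(-4) = -((-4 - 1*4)/(1 + 0*(-4)) + (-5 + 0*(-5))/19) + 1 = -((-4 - 4)/(1 + 0) + (-5 + 0)*(1/19)) + 1 = -(-8/1 - 5*1/19) + 1 = -(-8*1 - 5/19) + 1 = -(-8 - 5/19) + 1 = -1*(-157/19) + 1 = 157/19 + 1 = 176/19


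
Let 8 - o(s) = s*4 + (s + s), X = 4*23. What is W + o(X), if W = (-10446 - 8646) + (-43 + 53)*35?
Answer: -19286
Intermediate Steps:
X = 92
o(s) = 8 - 6*s (o(s) = 8 - (s*4 + (s + s)) = 8 - (4*s + 2*s) = 8 - 6*s)
W = -18742 (W = -19092 + 10*35 = -19092 + 350 = -18742)
W + o(X) = -18742 + (8 - 6*92) = -18742 + (8 - 552) = -18742 - 544 = -19286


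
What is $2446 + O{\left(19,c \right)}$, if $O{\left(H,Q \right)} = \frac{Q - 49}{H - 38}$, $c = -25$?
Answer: $\frac{46548}{19} \approx 2449.9$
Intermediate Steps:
$O{\left(H,Q \right)} = \frac{-49 + Q}{-38 + H}$
$2446 + O{\left(19,c \right)} = 2446 + \frac{-49 - 25}{-38 + 19} = 2446 + \frac{1}{-19} \left(-74\right) = 2446 - - \frac{74}{19} = 2446 + \frac{74}{19} = \frac{46548}{19}$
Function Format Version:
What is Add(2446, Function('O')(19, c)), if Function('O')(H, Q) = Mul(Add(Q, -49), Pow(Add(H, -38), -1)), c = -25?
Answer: Rational(46548, 19) ≈ 2449.9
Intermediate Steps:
Function('O')(H, Q) = Mul(Pow(Add(-38, H), -1), Add(-49, Q)) (Function('O')(H, Q) = Mul(Add(-49, Q), Pow(Add(-38, H), -1)) = Mul(Pow(Add(-38, H), -1), Add(-49, Q)))
Add(2446, Function('O')(19, c)) = Add(2446, Mul(Pow(Add(-38, 19), -1), Add(-49, -25))) = Add(2446, Mul(Pow(-19, -1), -74)) = Add(2446, Mul(Rational(-1, 19), -74)) = Add(2446, Rational(74, 19)) = Rational(46548, 19)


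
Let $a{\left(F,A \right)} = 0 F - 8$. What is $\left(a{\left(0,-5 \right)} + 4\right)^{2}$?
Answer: $16$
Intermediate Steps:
$a{\left(F,A \right)} = -8$ ($a{\left(F,A \right)} = 0 - 8 = -8$)
$\left(a{\left(0,-5 \right)} + 4\right)^{2} = \left(-8 + 4\right)^{2} = \left(-4\right)^{2} = 16$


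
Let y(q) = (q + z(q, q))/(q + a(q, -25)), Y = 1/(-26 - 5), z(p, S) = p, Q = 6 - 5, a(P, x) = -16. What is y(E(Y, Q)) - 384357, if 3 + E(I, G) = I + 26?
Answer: -10377461/27 ≈ -3.8435e+5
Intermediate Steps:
Q = 1
Y = -1/31 (Y = 1/(-31) = -1/31 ≈ -0.032258)
E(I, G) = 23 + I (E(I, G) = -3 + (I + 26) = -3 + (26 + I) = 23 + I)
y(q) = 2*q/(-16 + q) (y(q) = (q + q)/(q - 16) = (2*q)/(-16 + q) = 2*q/(-16 + q))
y(E(Y, Q)) - 384357 = 2*(23 - 1/31)/(-16 + (23 - 1/31)) - 384357 = 2*(712/31)/(-16 + 712/31) - 384357 = 2*(712/31)/(216/31) - 384357 = 2*(712/31)*(31/216) - 384357 = 178/27 - 384357 = -10377461/27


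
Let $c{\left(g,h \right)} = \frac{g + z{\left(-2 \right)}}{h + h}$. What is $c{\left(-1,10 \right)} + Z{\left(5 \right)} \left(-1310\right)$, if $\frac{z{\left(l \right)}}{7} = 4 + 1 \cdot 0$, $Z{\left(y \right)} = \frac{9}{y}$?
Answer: $- \frac{47133}{20} \approx -2356.6$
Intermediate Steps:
$z{\left(l \right)} = 28$ ($z{\left(l \right)} = 7 \left(4 + 1 \cdot 0\right) = 7 \left(4 + 0\right) = 7 \cdot 4 = 28$)
$c{\left(g,h \right)} = \frac{28 + g}{2 h}$ ($c{\left(g,h \right)} = \frac{g + 28}{h + h} = \frac{28 + g}{2 h}$)
$c{\left(-1,10 \right)} + Z{\left(5 \right)} \left(-1310\right) = \frac{28 - 1}{2 \cdot 10} + \frac{9}{5} \left(-1310\right) = \frac{1}{2} \cdot \frac{1}{10} \cdot 27 + 9 \cdot \frac{1}{5} \left(-1310\right) = \frac{27}{20} + \frac{9}{5} \left(-1310\right) = \frac{27}{20} - 2358 = - \frac{47133}{20}$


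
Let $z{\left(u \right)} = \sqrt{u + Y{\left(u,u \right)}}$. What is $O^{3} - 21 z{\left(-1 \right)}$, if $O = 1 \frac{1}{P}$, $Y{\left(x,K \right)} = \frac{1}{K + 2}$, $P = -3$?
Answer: $- \frac{1}{27} \approx -0.037037$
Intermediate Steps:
$Y{\left(x,K \right)} = \frac{1}{2 + K}$
$z{\left(u \right)} = \sqrt{u + \frac{1}{2 + u}}$
$O = - \frac{1}{3}$ ($O = 1 \frac{1}{-3} = 1 \left(- \frac{1}{3}\right) = - \frac{1}{3} \approx -0.33333$)
$O^{3} - 21 z{\left(-1 \right)} = \left(- \frac{1}{3}\right)^{3} - 21 \sqrt{\frac{1 - \left(2 - 1\right)}{2 - 1}} = - \frac{1}{27} - 21 \sqrt{\frac{1 - 1}{1}} = - \frac{1}{27} - 21 \sqrt{1 \left(1 - 1\right)} = - \frac{1}{27} - 21 \sqrt{1 \cdot 0} = - \frac{1}{27} - 21 \sqrt{0} = - \frac{1}{27} - 0 = - \frac{1}{27} + 0 = - \frac{1}{27}$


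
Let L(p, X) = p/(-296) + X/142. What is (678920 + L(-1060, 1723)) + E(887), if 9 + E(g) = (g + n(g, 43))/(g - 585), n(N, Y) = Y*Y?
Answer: 269318206216/396677 ≈ 6.7894e+5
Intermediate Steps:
n(N, Y) = Y²
E(g) = -9 + (1849 + g)/(-585 + g) (E(g) = -9 + (g + 43²)/(g - 585) = -9 + (g + 1849)/(-585 + g) = -9 + (1849 + g)/(-585 + g))
L(p, X) = -p/296 + X/142 (L(p, X) = p*(-1/296) + X*(1/142) = -p/296 + X/142)
(678920 + L(-1060, 1723)) + E(887) = (678920 + (-1/296*(-1060) + (1/142)*1723)) + 2*(3557 - 4*887)/(-585 + 887) = (678920 + (265/74 + 1723/142)) + 2*(3557 - 3548)/302 = (678920 + 41283/2627) + 2*(1/302)*9 = 1783564123/2627 + 9/151 = 269318206216/396677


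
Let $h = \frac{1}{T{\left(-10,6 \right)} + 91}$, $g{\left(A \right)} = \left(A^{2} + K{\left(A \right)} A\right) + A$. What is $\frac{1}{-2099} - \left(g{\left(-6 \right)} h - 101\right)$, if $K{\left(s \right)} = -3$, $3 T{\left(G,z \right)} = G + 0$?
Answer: $\frac{55453218}{552037} \approx 100.45$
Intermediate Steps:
$T{\left(G,z \right)} = \frac{G}{3}$ ($T{\left(G,z \right)} = \frac{G + 0}{3} = \frac{G}{3}$)
$g{\left(A \right)} = A^{2} - 2 A$ ($g{\left(A \right)} = \left(A^{2} - 3 A\right) + A = A^{2} - 2 A$)
$h = \frac{3}{263}$ ($h = \frac{1}{\frac{1}{3} \left(-10\right) + 91} = \frac{1}{- \frac{10}{3} + 91} = \frac{1}{\frac{263}{3}} = \frac{3}{263} \approx 0.011407$)
$\frac{1}{-2099} - \left(g{\left(-6 \right)} h - 101\right) = \frac{1}{-2099} - \left(- 6 \left(-2 - 6\right) \frac{3}{263} - 101\right) = - \frac{1}{2099} - \left(\left(-6\right) \left(-8\right) \frac{3}{263} - 101\right) = - \frac{1}{2099} - \left(48 \cdot \frac{3}{263} - 101\right) = - \frac{1}{2099} - \left(\frac{144}{263} - 101\right) = - \frac{1}{2099} - - \frac{26419}{263} = - \frac{1}{2099} + \frac{26419}{263} = \frac{55453218}{552037}$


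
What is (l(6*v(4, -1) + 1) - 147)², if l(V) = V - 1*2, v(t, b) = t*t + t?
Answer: 784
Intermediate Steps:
v(t, b) = t + t² (v(t, b) = t² + t = t + t²)
l(V) = -2 + V (l(V) = V - 2 = -2 + V)
(l(6*v(4, -1) + 1) - 147)² = ((-2 + (6*(4*(1 + 4)) + 1)) - 147)² = ((-2 + (6*(4*5) + 1)) - 147)² = ((-2 + (6*20 + 1)) - 147)² = ((-2 + (120 + 1)) - 147)² = ((-2 + 121) - 147)² = (119 - 147)² = (-28)² = 784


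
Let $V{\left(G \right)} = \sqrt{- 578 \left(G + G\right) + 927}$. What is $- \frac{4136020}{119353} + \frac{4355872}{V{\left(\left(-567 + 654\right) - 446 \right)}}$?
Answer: $- \frac{4136020}{119353} + \frac{4355872 \sqrt{415931}}{415931} \approx 6719.4$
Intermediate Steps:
$V{\left(G \right)} = \sqrt{927 - 1156 G}$ ($V{\left(G \right)} = \sqrt{- 578 \cdot 2 G + 927} = \sqrt{- 1156 G + 927} = \sqrt{927 - 1156 G}$)
$- \frac{4136020}{119353} + \frac{4355872}{V{\left(\left(-567 + 654\right) - 446 \right)}} = - \frac{4136020}{119353} + \frac{4355872}{\sqrt{927 - 1156 \left(\left(-567 + 654\right) - 446\right)}} = \left(-4136020\right) \frac{1}{119353} + \frac{4355872}{\sqrt{927 - 1156 \left(87 - 446\right)}} = - \frac{4136020}{119353} + \frac{4355872}{\sqrt{927 - 1156 \left(87 - 446\right)}} = - \frac{4136020}{119353} + \frac{4355872}{\sqrt{927 - -415004}} = - \frac{4136020}{119353} + \frac{4355872}{\sqrt{927 + 415004}} = - \frac{4136020}{119353} + \frac{4355872}{\sqrt{415931}} = - \frac{4136020}{119353} + 4355872 \frac{\sqrt{415931}}{415931} = - \frac{4136020}{119353} + \frac{4355872 \sqrt{415931}}{415931}$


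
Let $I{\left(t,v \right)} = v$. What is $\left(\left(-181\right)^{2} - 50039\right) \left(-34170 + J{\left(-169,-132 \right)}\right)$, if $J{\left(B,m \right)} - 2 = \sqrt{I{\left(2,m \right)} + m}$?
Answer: $590354704 - 34556 i \sqrt{66} \approx 5.9035 \cdot 10^{8} - 2.8073 \cdot 10^{5} i$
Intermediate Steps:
$J{\left(B,m \right)} = 2 + \sqrt{2} \sqrt{m}$ ($J{\left(B,m \right)} = 2 + \sqrt{m + m} = 2 + \sqrt{2 m} = 2 + \sqrt{2} \sqrt{m}$)
$\left(\left(-181\right)^{2} - 50039\right) \left(-34170 + J{\left(-169,-132 \right)}\right) = \left(\left(-181\right)^{2} - 50039\right) \left(-34170 + \left(2 + \sqrt{2} \sqrt{-132}\right)\right) = \left(32761 - 50039\right) \left(-34170 + \left(2 + \sqrt{2} \cdot 2 i \sqrt{33}\right)\right) = - 17278 \left(-34170 + \left(2 + 2 i \sqrt{66}\right)\right) = - 17278 \left(-34168 + 2 i \sqrt{66}\right) = 590354704 - 34556 i \sqrt{66}$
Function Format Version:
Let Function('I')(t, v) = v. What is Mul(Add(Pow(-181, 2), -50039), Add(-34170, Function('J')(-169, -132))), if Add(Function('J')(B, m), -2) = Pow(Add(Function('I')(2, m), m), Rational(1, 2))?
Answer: Add(590354704, Mul(-34556, I, Pow(66, Rational(1, 2)))) ≈ Add(5.9035e+8, Mul(-2.8073e+5, I))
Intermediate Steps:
Function('J')(B, m) = Add(2, Mul(Pow(2, Rational(1, 2)), Pow(m, Rational(1, 2)))) (Function('J')(B, m) = Add(2, Pow(Add(m, m), Rational(1, 2))) = Add(2, Pow(Mul(2, m), Rational(1, 2))) = Add(2, Mul(Pow(2, Rational(1, 2)), Pow(m, Rational(1, 2)))))
Mul(Add(Pow(-181, 2), -50039), Add(-34170, Function('J')(-169, -132))) = Mul(Add(Pow(-181, 2), -50039), Add(-34170, Add(2, Mul(Pow(2, Rational(1, 2)), Pow(-132, Rational(1, 2)))))) = Mul(Add(32761, -50039), Add(-34170, Add(2, Mul(Pow(2, Rational(1, 2)), Mul(2, I, Pow(33, Rational(1, 2))))))) = Mul(-17278, Add(-34170, Add(2, Mul(2, I, Pow(66, Rational(1, 2)))))) = Mul(-17278, Add(-34168, Mul(2, I, Pow(66, Rational(1, 2))))) = Add(590354704, Mul(-34556, I, Pow(66, Rational(1, 2))))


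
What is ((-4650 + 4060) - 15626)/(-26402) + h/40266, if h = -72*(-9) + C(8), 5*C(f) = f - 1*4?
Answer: 837603842/1328878665 ≈ 0.63031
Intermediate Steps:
C(f) = -⅘ + f/5 (C(f) = (f - 1*4)/5 = (f - 4)/5 = (-4 + f)/5 = -⅘ + f/5)
h = 3244/5 (h = -72*(-9) + (-⅘ + (⅕)*8) = 648 + (-⅘ + 8/5) = 648 + ⅘ = 3244/5 ≈ 648.80)
((-4650 + 4060) - 15626)/(-26402) + h/40266 = ((-4650 + 4060) - 15626)/(-26402) + (3244/5)/40266 = (-590 - 15626)*(-1/26402) + (3244/5)*(1/40266) = -16216*(-1/26402) + 1622/100665 = 8108/13201 + 1622/100665 = 837603842/1328878665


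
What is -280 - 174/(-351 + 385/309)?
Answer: -15103477/54037 ≈ -279.50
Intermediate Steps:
-280 - 174/(-351 + 385/309) = -280 - 174/(-108074/309) = -280 - 174*(-309/108074) = -280 + 26883/54037 = -15103477/54037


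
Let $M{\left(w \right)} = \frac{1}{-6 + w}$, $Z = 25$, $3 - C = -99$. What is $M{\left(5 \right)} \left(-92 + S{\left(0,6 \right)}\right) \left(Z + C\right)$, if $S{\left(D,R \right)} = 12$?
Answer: $10160$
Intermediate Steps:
$C = 102$ ($C = 3 - -99 = 3 + 99 = 102$)
$M{\left(5 \right)} \left(-92 + S{\left(0,6 \right)}\right) \left(Z + C\right) = \frac{\left(-92 + 12\right) \left(25 + 102\right)}{-6 + 5} = \frac{\left(-80\right) 127}{-1} = \left(-1\right) \left(-10160\right) = 10160$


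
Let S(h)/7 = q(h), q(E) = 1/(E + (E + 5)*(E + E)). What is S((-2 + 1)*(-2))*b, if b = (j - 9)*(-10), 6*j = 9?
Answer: 35/2 ≈ 17.500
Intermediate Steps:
j = 3/2 (j = (⅙)*9 = 3/2 ≈ 1.5000)
q(E) = 1/(E + 2*E*(5 + E)) (q(E) = 1/(E + (5 + E)*(2*E)) = 1/(E + 2*E*(5 + E)))
S(h) = 7/(h*(11 + 2*h)) (S(h) = 7*(1/(h*(11 + 2*h))) = 7/(h*(11 + 2*h)))
b = 75 (b = (3/2 - 9)*(-10) = -15/2*(-10) = 75)
S((-2 + 1)*(-2))*b = (7/((((-2 + 1)*(-2)))*(11 + 2*((-2 + 1)*(-2)))))*75 = (7/(((-1*(-2)))*(11 + 2*(-1*(-2)))))*75 = (7/(2*(11 + 2*2)))*75 = (7*(½)/(11 + 4))*75 = (7*(½)/15)*75 = (7*(½)*(1/15))*75 = (7/30)*75 = 35/2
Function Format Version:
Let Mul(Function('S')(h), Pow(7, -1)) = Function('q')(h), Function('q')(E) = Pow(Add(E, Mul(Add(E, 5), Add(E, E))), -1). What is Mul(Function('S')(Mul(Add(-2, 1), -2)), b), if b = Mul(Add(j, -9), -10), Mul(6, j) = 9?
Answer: Rational(35, 2) ≈ 17.500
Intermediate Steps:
j = Rational(3, 2) (j = Mul(Rational(1, 6), 9) = Rational(3, 2) ≈ 1.5000)
Function('q')(E) = Pow(Add(E, Mul(2, E, Add(5, E))), -1) (Function('q')(E) = Pow(Add(E, Mul(Add(5, E), Mul(2, E))), -1) = Pow(Add(E, Mul(2, E, Add(5, E))), -1))
Function('S')(h) = Mul(7, Pow(h, -1), Pow(Add(11, Mul(2, h)), -1)) (Function('S')(h) = Mul(7, Mul(Pow(h, -1), Pow(Add(11, Mul(2, h)), -1))) = Mul(7, Pow(h, -1), Pow(Add(11, Mul(2, h)), -1)))
b = 75 (b = Mul(Add(Rational(3, 2), -9), -10) = Mul(Rational(-15, 2), -10) = 75)
Mul(Function('S')(Mul(Add(-2, 1), -2)), b) = Mul(Mul(7, Pow(Mul(Add(-2, 1), -2), -1), Pow(Add(11, Mul(2, Mul(Add(-2, 1), -2))), -1)), 75) = Mul(Mul(7, Pow(Mul(-1, -2), -1), Pow(Add(11, Mul(2, Mul(-1, -2))), -1)), 75) = Mul(Mul(7, Pow(2, -1), Pow(Add(11, Mul(2, 2)), -1)), 75) = Mul(Mul(7, Rational(1, 2), Pow(Add(11, 4), -1)), 75) = Mul(Mul(7, Rational(1, 2), Pow(15, -1)), 75) = Mul(Mul(7, Rational(1, 2), Rational(1, 15)), 75) = Mul(Rational(7, 30), 75) = Rational(35, 2)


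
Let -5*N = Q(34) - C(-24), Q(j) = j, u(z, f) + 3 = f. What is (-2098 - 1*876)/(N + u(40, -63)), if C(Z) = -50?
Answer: 7435/207 ≈ 35.918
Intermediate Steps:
u(z, f) = -3 + f
N = -84/5 (N = -(34 - 1*(-50))/5 = -(34 + 50)/5 = -⅕*84 = -84/5 ≈ -16.800)
(-2098 - 1*876)/(N + u(40, -63)) = (-2098 - 1*876)/(-84/5 + (-3 - 63)) = (-2098 - 876)/(-84/5 - 66) = -2974/(-414/5) = -2974*(-5/414) = 7435/207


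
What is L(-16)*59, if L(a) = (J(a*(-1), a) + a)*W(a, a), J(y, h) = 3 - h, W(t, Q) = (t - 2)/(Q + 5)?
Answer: 3186/11 ≈ 289.64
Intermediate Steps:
W(t, Q) = (-2 + t)/(5 + Q)
L(a) = 3*(-2 + a)/(5 + a) (L(a) = ((3 - a) + a)*((-2 + a)/(5 + a)) = 3*((-2 + a)/(5 + a)) = 3*(-2 + a)/(5 + a))
L(-16)*59 = (3*(-2 - 16)/(5 - 16))*59 = (3*(-18)/(-11))*59 = (3*(-1/11)*(-18))*59 = (54/11)*59 = 3186/11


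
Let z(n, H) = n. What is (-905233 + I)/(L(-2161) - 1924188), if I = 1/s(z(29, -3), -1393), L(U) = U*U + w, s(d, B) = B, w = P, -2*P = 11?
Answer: -504395828/1529919363 ≈ -0.32969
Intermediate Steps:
P = -11/2 (P = -½*11 = -11/2 ≈ -5.5000)
w = -11/2 ≈ -5.5000
L(U) = -11/2 + U² (L(U) = U*U - 11/2 = U² - 11/2 = -11/2 + U²)
I = -1/1393 (I = 1/(-1393) = -1/1393 ≈ -0.00071787)
(-905233 + I)/(L(-2161) - 1924188) = (-905233 - 1/1393)/((-11/2 + (-2161)²) - 1924188) = -1260989570/(1393*((-11/2 + 4669921) - 1924188)) = -1260989570/(1393*(9339831/2 - 1924188)) = -1260989570/(1393*5491455/2) = -1260989570/1393*2/5491455 = -504395828/1529919363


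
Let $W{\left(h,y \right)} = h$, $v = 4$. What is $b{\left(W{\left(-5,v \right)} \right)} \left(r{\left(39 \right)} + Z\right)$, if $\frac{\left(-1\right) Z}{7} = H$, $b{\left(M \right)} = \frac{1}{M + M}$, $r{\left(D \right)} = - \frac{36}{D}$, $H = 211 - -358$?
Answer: $\frac{51791}{130} \approx 398.39$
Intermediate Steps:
$H = 569$ ($H = 211 + 358 = 569$)
$b{\left(M \right)} = \frac{1}{2 M}$
$Z = -3983$ ($Z = \left(-7\right) 569 = -3983$)
$b{\left(W{\left(-5,v \right)} \right)} \left(r{\left(39 \right)} + Z\right) = \frac{1}{2 \left(-5\right)} \left(- \frac{36}{39} - 3983\right) = \frac{1}{2} \left(- \frac{1}{5}\right) \left(\left(-36\right) \frac{1}{39} - 3983\right) = - \frac{- \frac{12}{13} - 3983}{10} = \left(- \frac{1}{10}\right) \left(- \frac{51791}{13}\right) = \frac{51791}{130}$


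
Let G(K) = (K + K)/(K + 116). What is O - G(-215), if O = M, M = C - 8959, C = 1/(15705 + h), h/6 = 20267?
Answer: -40614083266/4531131 ≈ -8963.3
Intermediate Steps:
h = 121602 (h = 6*20267 = 121602)
C = 1/137307 (C = 1/(15705 + 121602) = 1/137307 ≈ 7.2829e-6)
G(K) = 2*K/(116 + K) (G(K) = (2*K)/(116 + K) = 2*K/(116 + K))
M = -1230133412/137307 (M = 1/137307 - 8959 = -1230133412/137307 ≈ -8959.0)
O = -1230133412/137307 ≈ -8959.0
O - G(-215) = -1230133412/137307 - 2*(-215)/(116 - 215) = -1230133412/137307 - 2*(-215)/(-99) = -1230133412/137307 - 2*(-215)*(-1)/99 = -1230133412/137307 - 1*430/99 = -1230133412/137307 - 430/99 = -40614083266/4531131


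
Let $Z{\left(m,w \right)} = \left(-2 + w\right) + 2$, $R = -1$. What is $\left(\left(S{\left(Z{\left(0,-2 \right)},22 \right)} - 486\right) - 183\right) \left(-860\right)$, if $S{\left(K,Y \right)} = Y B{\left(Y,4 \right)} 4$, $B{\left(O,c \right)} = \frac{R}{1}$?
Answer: $651020$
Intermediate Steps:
$B{\left(O,c \right)} = -1$ ($B{\left(O,c \right)} = - 1^{-1} = \left(-1\right) 1 = -1$)
$Z{\left(m,w \right)} = w$
$S{\left(K,Y \right)} = - 4 Y$ ($S{\left(K,Y \right)} = Y \left(-1\right) 4 = - Y 4 = - 4 Y$)
$\left(\left(S{\left(Z{\left(0,-2 \right)},22 \right)} - 486\right) - 183\right) \left(-860\right) = \left(\left(\left(-4\right) 22 - 486\right) - 183\right) \left(-860\right) = \left(\left(-88 - 486\right) - 183\right) \left(-860\right) = \left(-574 - 183\right) \left(-860\right) = \left(-757\right) \left(-860\right) = 651020$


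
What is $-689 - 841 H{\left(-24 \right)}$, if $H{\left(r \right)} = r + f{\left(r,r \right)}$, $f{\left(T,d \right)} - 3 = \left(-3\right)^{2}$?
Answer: $9403$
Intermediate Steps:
$f{\left(T,d \right)} = 12$ ($f{\left(T,d \right)} = 3 + \left(-3\right)^{2} = 3 + 9 = 12$)
$H{\left(r \right)} = 12 + r$ ($H{\left(r \right)} = r + 12 = 12 + r$)
$-689 - 841 H{\left(-24 \right)} = -689 - 841 \left(12 - 24\right) = -689 - -10092 = -689 + 10092 = 9403$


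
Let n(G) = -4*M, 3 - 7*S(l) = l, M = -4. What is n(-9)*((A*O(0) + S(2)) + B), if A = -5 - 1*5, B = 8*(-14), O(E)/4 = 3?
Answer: -25968/7 ≈ -3709.7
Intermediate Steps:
S(l) = 3/7 - l/7
n(G) = 16 (n(G) = -4*(-4) = 16)
O(E) = 12 (O(E) = 4*3 = 12)
B = -112
A = -10 (A = -5 - 5 = -10)
n(-9)*((A*O(0) + S(2)) + B) = 16*((-10*12 + (3/7 - ⅐*2)) - 112) = 16*((-120 + (3/7 - 2/7)) - 112) = 16*((-120 + ⅐) - 112) = 16*(-839/7 - 112) = 16*(-1623/7) = -25968/7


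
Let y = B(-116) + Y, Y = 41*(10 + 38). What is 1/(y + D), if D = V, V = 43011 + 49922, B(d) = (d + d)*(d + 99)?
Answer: 1/98845 ≈ 1.0117e-5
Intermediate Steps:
B(d) = 2*d*(99 + d) (B(d) = (2*d)*(99 + d) = 2*d*(99 + d))
Y = 1968 (Y = 41*48 = 1968)
V = 92933
y = 5912 (y = 2*(-116)*(99 - 116) + 1968 = 2*(-116)*(-17) + 1968 = 3944 + 1968 = 5912)
D = 92933
1/(y + D) = 1/(5912 + 92933) = 1/98845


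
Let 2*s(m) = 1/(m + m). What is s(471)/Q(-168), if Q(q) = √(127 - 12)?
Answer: √115/216660 ≈ 4.9496e-5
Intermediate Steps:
Q(q) = √115
s(m) = 1/(4*m) (s(m) = 1/(2*(m + m)) = 1/(2*((2*m))) = (1/(2*m))/2 = 1/(4*m))
s(471)/Q(-168) = ((¼)/471)/(√115) = ((¼)*(1/471))*(√115/115) = (√115/115)/1884 = √115/216660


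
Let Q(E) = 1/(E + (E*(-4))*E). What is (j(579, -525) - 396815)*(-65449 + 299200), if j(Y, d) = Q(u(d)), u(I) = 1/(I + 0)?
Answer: -49132300340760/529 ≈ -9.2878e+10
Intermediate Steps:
u(I) = 1/I
Q(E) = 1/(E - 4*E**2) (Q(E) = 1/(E + (-4*E)*E) = 1/(E - 4*E**2))
j(Y, d) = -d/(-1 + 4/d) (j(Y, d) = -1/((1/d)*(-1 + 4/d)) = -d/(-1 + 4/d))
(j(579, -525) - 396815)*(-65449 + 299200) = ((-525)**2/(-4 - 525) - 396815)*(-65449 + 299200) = (275625/(-529) - 396815)*233751 = (275625*(-1/529) - 396815)*233751 = (-275625/529 - 396815)*233751 = -210190760/529*233751 = -49132300340760/529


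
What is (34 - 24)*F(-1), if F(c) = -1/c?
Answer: 10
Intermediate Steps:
(34 - 24)*F(-1) = (34 - 24)*(-1/(-1)) = 10*(-1*(-1)) = 10*1 = 10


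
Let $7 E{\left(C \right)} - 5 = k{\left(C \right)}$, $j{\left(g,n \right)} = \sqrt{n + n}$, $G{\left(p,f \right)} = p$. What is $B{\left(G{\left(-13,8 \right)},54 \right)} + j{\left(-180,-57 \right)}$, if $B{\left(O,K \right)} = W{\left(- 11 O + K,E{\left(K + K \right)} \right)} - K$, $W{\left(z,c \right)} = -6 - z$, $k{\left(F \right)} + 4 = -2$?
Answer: $-257 + i \sqrt{114} \approx -257.0 + 10.677 i$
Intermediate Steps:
$k{\left(F \right)} = -6$ ($k{\left(F \right)} = -4 - 2 = -6$)
$j{\left(g,n \right)} = \sqrt{2} \sqrt{n}$ ($j{\left(g,n \right)} = \sqrt{2 n} = \sqrt{2} \sqrt{n}$)
$E{\left(C \right)} = - \frac{1}{7}$ ($E{\left(C \right)} = \frac{5}{7} + \frac{1}{7} \left(-6\right) = \frac{5}{7} - \frac{6}{7} = - \frac{1}{7}$)
$B{\left(O,K \right)} = -6 - 2 K + 11 O$ ($B{\left(O,K \right)} = \left(-6 - \left(- 11 O + K\right)\right) - K = \left(-6 - \left(K - 11 O\right)\right) - K = \left(-6 - K + 11 O\right) - K = -6 - 2 K + 11 O$)
$B{\left(G{\left(-13,8 \right)},54 \right)} + j{\left(-180,-57 \right)} = \left(-6 - 108 + 11 \left(-13\right)\right) + \sqrt{2} \sqrt{-57} = \left(-6 - 108 - 143\right) + \sqrt{2} i \sqrt{57} = -257 + i \sqrt{114}$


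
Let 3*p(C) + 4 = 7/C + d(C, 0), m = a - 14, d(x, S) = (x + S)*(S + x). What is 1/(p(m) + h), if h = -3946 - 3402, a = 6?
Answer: -24/175879 ≈ -0.00013646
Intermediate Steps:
d(x, S) = (S + x)² (d(x, S) = (S + x)*(S + x) = (S + x)²)
m = -8 (m = 6 - 14 = -8)
p(C) = -4/3 + C²/3 + 7/(3*C) (p(C) = -4/3 + (7/C + (0 + C)²)/3 = -4/3 + (7/C + C²)/3 = -4/3 + (C² + 7/C)/3 = -4/3 + (C²/3 + 7/(3*C)) = -4/3 + C²/3 + 7/(3*C))
h = -7348
1/(p(m) + h) = 1/((⅓)*(7 - 8*(-4 + (-8)²))/(-8) - 7348) = 1/((⅓)*(-⅛)*(7 - 8*(-4 + 64)) - 7348) = 1/((⅓)*(-⅛)*(7 - 8*60) - 7348) = 1/((⅓)*(-⅛)*(7 - 480) - 7348) = 1/((⅓)*(-⅛)*(-473) - 7348) = 1/(473/24 - 7348) = 1/(-175879/24) = -24/175879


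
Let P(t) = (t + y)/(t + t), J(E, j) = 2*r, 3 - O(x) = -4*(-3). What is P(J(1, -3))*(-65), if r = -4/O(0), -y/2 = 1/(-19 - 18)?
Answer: -10205/296 ≈ -34.476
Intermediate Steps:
y = 2/37 (y = -2/(-19 - 18) = -2/(-37) = -2*(-1/37) = 2/37 ≈ 0.054054)
O(x) = -9 (O(x) = 3 - (-4)*(-3) = 3 - 1*12 = 3 - 12 = -9)
r = 4/9 (r = -4/(-9) = -4*(-⅑) = 4/9 ≈ 0.44444)
J(E, j) = 8/9 (J(E, j) = 2*(4/9) = 8/9)
P(t) = (2/37 + t)/(2*t) (P(t) = (t + 2/37)/(t + t) = (2/37 + t)/((2*t)) = (2/37 + t)*(1/(2*t)) = (2/37 + t)/(2*t))
P(J(1, -3))*(-65) = ((2 + 37*(8/9))/(74*(8/9)))*(-65) = ((1/74)*(9/8)*(2 + 296/9))*(-65) = ((1/74)*(9/8)*(314/9))*(-65) = (157/296)*(-65) = -10205/296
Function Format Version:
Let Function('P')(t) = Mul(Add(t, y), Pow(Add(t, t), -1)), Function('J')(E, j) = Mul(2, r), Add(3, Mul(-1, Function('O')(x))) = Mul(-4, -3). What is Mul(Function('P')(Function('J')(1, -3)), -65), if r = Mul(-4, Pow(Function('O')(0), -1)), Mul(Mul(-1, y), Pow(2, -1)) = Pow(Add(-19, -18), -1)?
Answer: Rational(-10205, 296) ≈ -34.476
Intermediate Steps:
y = Rational(2, 37) (y = Mul(-2, Pow(Add(-19, -18), -1)) = Mul(-2, Pow(-37, -1)) = Mul(-2, Rational(-1, 37)) = Rational(2, 37) ≈ 0.054054)
Function('O')(x) = -9 (Function('O')(x) = Add(3, Mul(-1, Mul(-4, -3))) = Add(3, Mul(-1, 12)) = Add(3, -12) = -9)
r = Rational(4, 9) (r = Mul(-4, Pow(-9, -1)) = Mul(-4, Rational(-1, 9)) = Rational(4, 9) ≈ 0.44444)
Function('J')(E, j) = Rational(8, 9) (Function('J')(E, j) = Mul(2, Rational(4, 9)) = Rational(8, 9))
Function('P')(t) = Mul(Rational(1, 2), Pow(t, -1), Add(Rational(2, 37), t)) (Function('P')(t) = Mul(Add(t, Rational(2, 37)), Pow(Add(t, t), -1)) = Mul(Add(Rational(2, 37), t), Pow(Mul(2, t), -1)) = Mul(Add(Rational(2, 37), t), Mul(Rational(1, 2), Pow(t, -1))) = Mul(Rational(1, 2), Pow(t, -1), Add(Rational(2, 37), t)))
Mul(Function('P')(Function('J')(1, -3)), -65) = Mul(Mul(Rational(1, 74), Pow(Rational(8, 9), -1), Add(2, Mul(37, Rational(8, 9)))), -65) = Mul(Mul(Rational(1, 74), Rational(9, 8), Add(2, Rational(296, 9))), -65) = Mul(Mul(Rational(1, 74), Rational(9, 8), Rational(314, 9)), -65) = Mul(Rational(157, 296), -65) = Rational(-10205, 296)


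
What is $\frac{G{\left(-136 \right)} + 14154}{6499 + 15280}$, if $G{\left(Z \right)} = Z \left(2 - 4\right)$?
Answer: $\frac{14426}{21779} \approx 0.66238$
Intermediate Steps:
$G{\left(Z \right)} = - 2 Z$ ($G{\left(Z \right)} = Z \left(-2\right) = - 2 Z$)
$\frac{G{\left(-136 \right)} + 14154}{6499 + 15280} = \frac{\left(-2\right) \left(-136\right) + 14154}{6499 + 15280} = \frac{272 + 14154}{21779} = 14426 \cdot \frac{1}{21779} = \frac{14426}{21779}$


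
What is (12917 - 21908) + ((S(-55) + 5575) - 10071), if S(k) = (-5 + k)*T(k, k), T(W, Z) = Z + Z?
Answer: -6887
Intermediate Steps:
T(W, Z) = 2*Z
S(k) = 2*k*(-5 + k) (S(k) = (-5 + k)*(2*k) = 2*k*(-5 + k))
(12917 - 21908) + ((S(-55) + 5575) - 10071) = (12917 - 21908) + ((2*(-55)*(-5 - 55) + 5575) - 10071) = -8991 + ((2*(-55)*(-60) + 5575) - 10071) = -8991 + ((6600 + 5575) - 10071) = -8991 + (12175 - 10071) = -8991 + 2104 = -6887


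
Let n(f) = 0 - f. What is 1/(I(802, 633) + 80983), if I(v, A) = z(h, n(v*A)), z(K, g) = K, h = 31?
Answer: 1/81014 ≈ 1.2344e-5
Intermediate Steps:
n(f) = -f
I(v, A) = 31
1/(I(802, 633) + 80983) = 1/(31 + 80983) = 1/81014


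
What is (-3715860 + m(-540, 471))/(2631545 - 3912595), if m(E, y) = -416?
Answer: 1858138/640525 ≈ 2.9010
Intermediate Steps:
(-3715860 + m(-540, 471))/(2631545 - 3912595) = (-3715860 - 416)/(2631545 - 3912595) = -3716276/(-1281050) = -3716276*(-1/1281050) = 1858138/640525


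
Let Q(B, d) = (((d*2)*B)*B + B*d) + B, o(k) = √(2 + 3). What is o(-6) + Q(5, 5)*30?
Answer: 8400 + √5 ≈ 8402.2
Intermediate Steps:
o(k) = √5
Q(B, d) = B + B*d + 2*d*B² (Q(B, d) = (((2*d)*B)*B + B*d) + B = ((2*B*d)*B + B*d) + B = (2*d*B² + B*d) + B = (B*d + 2*d*B²) + B = B + B*d + 2*d*B²)
o(-6) + Q(5, 5)*30 = √5 + (5*(1 + 5 + 2*5*5))*30 = √5 + (5*(1 + 5 + 50))*30 = √5 + (5*56)*30 = √5 + 280*30 = √5 + 8400 = 8400 + √5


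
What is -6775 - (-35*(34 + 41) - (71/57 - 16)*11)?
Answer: -245801/57 ≈ -4312.3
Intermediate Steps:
-6775 - (-35*(34 + 41) - (71/57 - 16)*11) = -6775 - (-35*75 - (71*(1/57) - 16)*11) = -6775 - (-2625 - (71/57 - 16)*11) = -6775 - (-2625 - (-841)*11/57) = -6775 - (-2625 - 1*(-9251/57)) = -6775 - (-2625 + 9251/57) = -6775 - 1*(-140374/57) = -6775 + 140374/57 = -245801/57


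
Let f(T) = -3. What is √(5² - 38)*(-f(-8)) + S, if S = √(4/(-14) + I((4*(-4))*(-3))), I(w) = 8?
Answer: 3*√42/7 + 3*I*√13 ≈ 2.7775 + 10.817*I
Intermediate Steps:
S = 3*√42/7 (S = √(4/(-14) + 8) = √(4*(-1/14) + 8) = √(-2/7 + 8) = √(54/7) = 3*√42/7 ≈ 2.7775)
√(5² - 38)*(-f(-8)) + S = √(5² - 38)*(-1*(-3)) + 3*√42/7 = √(25 - 38)*3 + 3*√42/7 = √(-13)*3 + 3*√42/7 = (I*√13)*3 + 3*√42/7 = 3*I*√13 + 3*√42/7 = 3*√42/7 + 3*I*√13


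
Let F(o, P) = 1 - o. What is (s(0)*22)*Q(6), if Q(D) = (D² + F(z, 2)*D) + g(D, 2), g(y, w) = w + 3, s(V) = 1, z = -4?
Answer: 1562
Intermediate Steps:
g(y, w) = 3 + w
Q(D) = 5 + D² + 5*D (Q(D) = (D² + (1 - 1*(-4))*D) + (3 + 2) = (D² + (1 + 4)*D) + 5 = (D² + 5*D) + 5 = 5 + D² + 5*D)
(s(0)*22)*Q(6) = (1*22)*(5 + 6² + 5*6) = 22*(5 + 36 + 30) = 22*71 = 1562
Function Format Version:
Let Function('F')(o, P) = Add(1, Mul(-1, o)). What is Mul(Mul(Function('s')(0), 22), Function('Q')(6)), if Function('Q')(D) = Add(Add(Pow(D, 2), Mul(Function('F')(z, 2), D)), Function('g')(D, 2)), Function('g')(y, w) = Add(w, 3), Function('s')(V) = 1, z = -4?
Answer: 1562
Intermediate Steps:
Function('g')(y, w) = Add(3, w)
Function('Q')(D) = Add(5, Pow(D, 2), Mul(5, D)) (Function('Q')(D) = Add(Add(Pow(D, 2), Mul(Add(1, Mul(-1, -4)), D)), Add(3, 2)) = Add(Add(Pow(D, 2), Mul(Add(1, 4), D)), 5) = Add(Add(Pow(D, 2), Mul(5, D)), 5) = Add(5, Pow(D, 2), Mul(5, D)))
Mul(Mul(Function('s')(0), 22), Function('Q')(6)) = Mul(Mul(1, 22), Add(5, Pow(6, 2), Mul(5, 6))) = Mul(22, Add(5, 36, 30)) = Mul(22, 71) = 1562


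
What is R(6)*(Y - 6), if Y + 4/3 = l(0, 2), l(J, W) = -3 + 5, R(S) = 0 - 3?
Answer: 16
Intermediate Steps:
R(S) = -3
l(J, W) = 2
Y = ⅔ (Y = -4/3 + 2 = ⅔ ≈ 0.66667)
R(6)*(Y - 6) = -3*(⅔ - 6) = -3*(-16/3) = 16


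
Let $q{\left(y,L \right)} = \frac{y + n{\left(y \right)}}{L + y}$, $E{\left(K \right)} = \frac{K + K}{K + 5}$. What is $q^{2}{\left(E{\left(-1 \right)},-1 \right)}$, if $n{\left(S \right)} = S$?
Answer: $\frac{4}{9} \approx 0.44444$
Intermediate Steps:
$E{\left(K \right)} = \frac{2 K}{5 + K}$
$q{\left(y,L \right)} = \frac{2 y}{L + y}$ ($q{\left(y,L \right)} = \frac{y + y}{L + y} = \frac{2 y}{L + y}$)
$q^{2}{\left(E{\left(-1 \right)},-1 \right)} = \left(\frac{2 \cdot 2 \left(-1\right) \frac{1}{5 - 1}}{-1 + 2 \left(-1\right) \frac{1}{5 - 1}}\right)^{2} = \left(\frac{2 \cdot 2 \left(-1\right) \frac{1}{4}}{-1 + 2 \left(-1\right) \frac{1}{4}}\right)^{2} = \left(2 \left(- \frac{1}{2}\right) \frac{1}{-1 - \frac{1}{2}}\right)^{2} = \left(2 \left(- \frac{1}{2}\right) \frac{1}{- \frac{3}{2}}\right)^{2} = \left(2 \left(- \frac{1}{2}\right) \left(- \frac{2}{3}\right)\right)^{2} = \left(\frac{2}{3}\right)^{2} = \frac{4}{9}$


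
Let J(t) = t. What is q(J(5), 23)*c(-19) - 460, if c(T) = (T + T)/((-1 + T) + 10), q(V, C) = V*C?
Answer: -23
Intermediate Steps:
q(V, C) = C*V
c(T) = 2*T/(9 + T) (c(T) = (2*T)/(9 + T) = 2*T/(9 + T))
q(J(5), 23)*c(-19) - 460 = (23*5)*(2*(-19)/(9 - 19)) - 460 = 115*(2*(-19)/(-10)) - 460 = 115*(2*(-19)*(-1/10)) - 460 = 115*(19/5) - 460 = 437 - 460 = -23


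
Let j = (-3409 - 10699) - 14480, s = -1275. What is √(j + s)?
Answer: I*√29863 ≈ 172.81*I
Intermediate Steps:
j = -28588 (j = -14108 - 14480 = -28588)
√(j + s) = √(-28588 - 1275) = √(-29863) = I*√29863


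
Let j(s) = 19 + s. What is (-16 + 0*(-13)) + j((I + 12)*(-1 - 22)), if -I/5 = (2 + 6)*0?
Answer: -273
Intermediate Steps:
I = 0 (I = -5*(2 + 6)*0 = -40*0 = -5*0 = 0)
(-16 + 0*(-13)) + j((I + 12)*(-1 - 22)) = (-16 + 0*(-13)) + (19 + (0 + 12)*(-1 - 22)) = (-16 + 0) + (19 + 12*(-23)) = -16 + (19 - 276) = -16 - 257 = -273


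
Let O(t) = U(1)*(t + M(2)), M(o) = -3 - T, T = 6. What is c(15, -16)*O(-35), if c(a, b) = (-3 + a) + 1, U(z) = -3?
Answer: 1716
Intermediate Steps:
c(a, b) = -2 + a
M(o) = -9 (M(o) = -3 - 1*6 = -3 - 6 = -9)
O(t) = 27 - 3*t (O(t) = -3*(t - 9) = -3*(-9 + t) = 27 - 3*t)
c(15, -16)*O(-35) = (-2 + 15)*(27 - 3*(-35)) = 13*(27 + 105) = 13*132 = 1716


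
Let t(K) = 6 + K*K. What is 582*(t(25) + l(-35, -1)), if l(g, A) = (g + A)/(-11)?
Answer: 4060614/11 ≈ 3.6915e+5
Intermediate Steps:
t(K) = 6 + K**2
l(g, A) = -A/11 - g/11 (l(g, A) = -(A + g)/11 = -A/11 - g/11)
582*(t(25) + l(-35, -1)) = 582*((6 + 25**2) + (-1/11*(-1) - 1/11*(-35))) = 582*((6 + 625) + (1/11 + 35/11)) = 582*(631 + 36/11) = 582*(6977/11) = 4060614/11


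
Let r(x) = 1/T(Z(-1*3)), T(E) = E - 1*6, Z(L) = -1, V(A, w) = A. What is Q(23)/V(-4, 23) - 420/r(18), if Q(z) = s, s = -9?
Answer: 11769/4 ≈ 2942.3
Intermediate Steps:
Q(z) = -9
T(E) = -6 + E (T(E) = E - 6 = -6 + E)
r(x) = -⅐ (r(x) = 1/(-6 - 1) = 1/(-7) = -⅐)
Q(23)/V(-4, 23) - 420/r(18) = -9/(-4) - 420/(-⅐) = -9*(-¼) - 420*(-7) = 9/4 + 2940 = 11769/4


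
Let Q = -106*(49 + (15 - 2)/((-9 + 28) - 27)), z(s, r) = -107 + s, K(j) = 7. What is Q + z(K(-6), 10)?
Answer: -20487/4 ≈ -5121.8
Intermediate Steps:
Q = -20087/4 (Q = -106*(49 + 13/(19 - 27)) = -106*(49 + 13/(-8)) = -106*(49 + 13*(-⅛)) = -106*(49 - 13/8) = -106*379/8 = -20087/4 ≈ -5021.8)
Q + z(K(-6), 10) = -20087/4 + (-107 + 7) = -20087/4 - 100 = -20487/4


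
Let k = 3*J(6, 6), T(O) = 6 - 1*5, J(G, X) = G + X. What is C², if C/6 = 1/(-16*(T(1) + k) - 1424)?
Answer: 1/112896 ≈ 8.8577e-6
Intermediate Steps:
T(O) = 1 (T(O) = 6 - 5 = 1)
k = 36 (k = 3*(6 + 6) = 3*12 = 36)
C = -1/336 (C = 6/(-16*(1 + 36) - 1424) = 6/(-16*37 - 1424) = 6/(-592 - 1424) = 6/(-2016) = 6*(-1/2016) = -1/336 ≈ -0.0029762)
C² = (-1/336)² = 1/112896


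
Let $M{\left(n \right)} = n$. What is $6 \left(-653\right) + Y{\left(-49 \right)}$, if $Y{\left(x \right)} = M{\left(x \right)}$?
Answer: $-3967$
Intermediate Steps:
$Y{\left(x \right)} = x$
$6 \left(-653\right) + Y{\left(-49 \right)} = 6 \left(-653\right) - 49 = -3918 - 49 = -3967$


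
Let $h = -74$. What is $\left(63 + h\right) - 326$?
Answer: $-337$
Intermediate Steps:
$\left(63 + h\right) - 326 = \left(63 - 74\right) - 326 = -11 - 326 = -337$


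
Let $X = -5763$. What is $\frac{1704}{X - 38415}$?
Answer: $- \frac{284}{7363} \approx -0.038571$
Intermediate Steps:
$\frac{1704}{X - 38415} = \frac{1704}{-5763 - 38415} = \frac{1704}{-44178} = 1704 \left(- \frac{1}{44178}\right) = - \frac{284}{7363}$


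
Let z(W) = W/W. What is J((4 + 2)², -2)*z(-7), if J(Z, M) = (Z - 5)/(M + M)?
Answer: -31/4 ≈ -7.7500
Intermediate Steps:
z(W) = 1
J(Z, M) = (-5 + Z)/(2*M) (J(Z, M) = (-5 + Z)/((2*M)) = (-5 + Z)*(1/(2*M)) = (-5 + Z)/(2*M))
J((4 + 2)², -2)*z(-7) = ((½)*(-5 + (4 + 2)²)/(-2))*1 = ((½)*(-½)*(-5 + 6²))*1 = ((½)*(-½)*(-5 + 36))*1 = ((½)*(-½)*31)*1 = -31/4*1 = -31/4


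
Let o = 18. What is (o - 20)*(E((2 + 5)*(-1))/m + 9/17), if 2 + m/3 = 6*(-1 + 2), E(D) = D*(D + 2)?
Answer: -703/102 ≈ -6.8922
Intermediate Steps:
E(D) = D*(2 + D)
m = 12 (m = -6 + 3*(6*(-1 + 2)) = -6 + 3*(6*1) = -6 + 3*6 = -6 + 18 = 12)
(o - 20)*(E((2 + 5)*(-1))/m + 9/17) = (18 - 20)*((((2 + 5)*(-1))*(2 + (2 + 5)*(-1)))/12 + 9/17) = -2*(((7*(-1))*(2 + 7*(-1)))*(1/12) + 9*(1/17)) = -2*(-7*(2 - 7)*(1/12) + 9/17) = -2*(-7*(-5)*(1/12) + 9/17) = -2*(35*(1/12) + 9/17) = -2*(35/12 + 9/17) = -2*703/204 = -703/102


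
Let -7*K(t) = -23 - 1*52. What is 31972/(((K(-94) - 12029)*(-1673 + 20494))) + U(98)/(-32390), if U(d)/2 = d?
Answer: -39698767101/6410681790040 ≈ -0.0061926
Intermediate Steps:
U(d) = 2*d
K(t) = 75/7 (K(t) = -(-23 - 1*52)/7 = -(-23 - 52)/7 = -⅐*(-75) = 75/7)
31972/(((K(-94) - 12029)*(-1673 + 20494))) + U(98)/(-32390) = 31972/(((75/7 - 12029)*(-1673 + 20494))) + (2*98)/(-32390) = 31972/((-84128/7*18821)) + 196*(-1/32390) = 31972/(-1583373088/7) - 98/16195 = 31972*(-7/1583373088) - 98/16195 = -55951/395843272 - 98/16195 = -39698767101/6410681790040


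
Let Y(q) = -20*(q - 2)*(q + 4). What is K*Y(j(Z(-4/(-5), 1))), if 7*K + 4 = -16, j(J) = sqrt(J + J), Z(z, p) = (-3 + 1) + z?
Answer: -4160/7 + 320*I*sqrt(15)/7 ≈ -594.29 + 177.05*I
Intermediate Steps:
Z(z, p) = -2 + z
j(J) = sqrt(2)*sqrt(J) (j(J) = sqrt(2*J) = sqrt(2)*sqrt(J))
K = -20/7 (K = -4/7 + (1/7)*(-16) = -4/7 - 16/7 = -20/7 ≈ -2.8571)
Y(q) = -20*(-2 + q)*(4 + q)
K*Y(j(Z(-4/(-5), 1))) = -20*(160 - 40*sqrt(2)*sqrt(-2 - 4/(-5)) - 20*(sqrt(2)*sqrt(-2 - 4/(-5)))**2)/7 = -20*(160 - 40*sqrt(2)*sqrt(-2 - 4*(-1/5)) - 20*(sqrt(2)*sqrt(-2 - 4*(-1/5)))**2)/7 = -20*(160 - 40*sqrt(2)*sqrt(-2 + 4/5) - 20*(sqrt(2)*sqrt(-2 + 4/5))**2)/7 = -20*(160 - 40*sqrt(2)*sqrt(-6/5) - 20*(sqrt(2)*sqrt(-6/5))**2)/7 = -20*(160 - 40*sqrt(2)*I*sqrt(30)/5 - 20*(sqrt(2)*(I*sqrt(30)/5))**2)/7 = -20*(160 - 16*I*sqrt(15) - 20*(2*I*sqrt(15)/5)**2)/7 = -20*(160 - 16*I*sqrt(15) - 20*(-12/5))/7 = -20*(160 - 16*I*sqrt(15) + 48)/7 = -20*(208 - 16*I*sqrt(15))/7 = -4160/7 + 320*I*sqrt(15)/7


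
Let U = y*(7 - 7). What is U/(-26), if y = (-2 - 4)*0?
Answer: 0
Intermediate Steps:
y = 0 (y = -6*0 = 0)
U = 0 (U = 0*(7 - 7) = 0*0 = 0)
U/(-26) = 0/(-26) = 0*(-1/26) = 0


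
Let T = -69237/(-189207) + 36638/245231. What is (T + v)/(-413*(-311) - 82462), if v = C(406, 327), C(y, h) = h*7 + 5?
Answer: 1689907696397/33864949437579 ≈ 0.049901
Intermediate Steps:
T = 379543251/736498759 (T = -69237*(-1/189207) + 36638*(1/245231) = 7693/21023 + 5234/35033 = 379543251/736498759 ≈ 0.51533)
C(y, h) = 5 + 7*h (C(y, h) = 7*h + 5 = 5 + 7*h)
v = 2294 (v = 5 + 7*327 = 5 + 2289 = 2294)
(T + v)/(-413*(-311) - 82462) = (379543251/736498759 + 2294)/(-413*(-311) - 82462) = 1689907696397/(736498759*(128443 - 82462)) = (1689907696397/736498759)/45981 = (1689907696397/736498759)*(1/45981) = 1689907696397/33864949437579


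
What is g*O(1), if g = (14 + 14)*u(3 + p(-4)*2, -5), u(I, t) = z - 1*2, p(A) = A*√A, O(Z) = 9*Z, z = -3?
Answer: -1260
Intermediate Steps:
p(A) = A^(3/2)
u(I, t) = -5 (u(I, t) = -3 - 1*2 = -3 - 2 = -5)
g = -140 (g = (14 + 14)*(-5) = 28*(-5) = -140)
g*O(1) = -1260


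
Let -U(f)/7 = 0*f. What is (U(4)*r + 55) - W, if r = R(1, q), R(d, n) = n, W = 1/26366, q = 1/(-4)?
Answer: 1450129/26366 ≈ 55.000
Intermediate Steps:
U(f) = 0 (U(f) = -0*f = -7*0 = 0)
q = -¼ ≈ -0.25000
W = 1/26366 ≈ 3.7928e-5
r = -¼ ≈ -0.25000
(U(4)*r + 55) - W = (0*(-¼) + 55) - 1*1/26366 = (0 + 55) - 1/26366 = 55 - 1/26366 = 1450129/26366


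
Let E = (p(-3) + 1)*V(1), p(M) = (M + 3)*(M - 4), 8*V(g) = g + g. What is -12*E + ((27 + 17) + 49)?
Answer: 90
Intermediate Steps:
V(g) = g/4 (V(g) = (g + g)/8 = (2*g)/8 = g/4)
p(M) = (-4 + M)*(3 + M) (p(M) = (3 + M)*(-4 + M) = (-4 + M)*(3 + M))
E = ¼ (E = ((-12 + (-3)² - 1*(-3)) + 1)*((¼)*1) = ((-12 + 9 + 3) + 1)*(¼) = (0 + 1)*(¼) = 1*(¼) = ¼ ≈ 0.25000)
-12*E + ((27 + 17) + 49) = -12*¼ + ((27 + 17) + 49) = -3 + (44 + 49) = -3 + 93 = 90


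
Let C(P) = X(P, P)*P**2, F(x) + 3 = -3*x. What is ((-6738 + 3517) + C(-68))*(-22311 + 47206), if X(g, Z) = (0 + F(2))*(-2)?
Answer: 1991873845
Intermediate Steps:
F(x) = -3 - 3*x
X(g, Z) = 18 (X(g, Z) = (0 + (-3 - 3*2))*(-2) = (0 + (-3 - 6))*(-2) = (0 - 9)*(-2) = -9*(-2) = 18)
C(P) = 18*P**2
((-6738 + 3517) + C(-68))*(-22311 + 47206) = ((-6738 + 3517) + 18*(-68)**2)*(-22311 + 47206) = (-3221 + 18*4624)*24895 = (-3221 + 83232)*24895 = 80011*24895 = 1991873845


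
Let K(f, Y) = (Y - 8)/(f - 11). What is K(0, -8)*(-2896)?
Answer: -46336/11 ≈ -4212.4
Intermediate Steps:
K(f, Y) = (-8 + Y)/(-11 + f)
K(0, -8)*(-2896) = ((-8 - 8)/(-11 + 0))*(-2896) = (-16/(-11))*(-2896) = -1/11*(-16)*(-2896) = (16/11)*(-2896) = -46336/11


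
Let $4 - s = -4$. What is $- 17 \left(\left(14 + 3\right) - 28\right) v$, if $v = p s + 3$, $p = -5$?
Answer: $-6919$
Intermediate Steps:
$s = 8$ ($s = 4 - -4 = 4 + 4 = 8$)
$v = -37$ ($v = \left(-5\right) 8 + 3 = -40 + 3 = -37$)
$- 17 \left(\left(14 + 3\right) - 28\right) v = - 17 \left(\left(14 + 3\right) - 28\right) \left(-37\right) = - 17 \left(17 - 28\right) \left(-37\right) = \left(-17\right) \left(-11\right) \left(-37\right) = 187 \left(-37\right) = -6919$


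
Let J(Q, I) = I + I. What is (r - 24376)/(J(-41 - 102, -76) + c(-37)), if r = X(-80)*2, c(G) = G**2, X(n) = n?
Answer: -24536/1217 ≈ -20.161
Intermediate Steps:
J(Q, I) = 2*I
r = -160 (r = -80*2 = -160)
(r - 24376)/(J(-41 - 102, -76) + c(-37)) = (-160 - 24376)/(2*(-76) + (-37)**2) = -24536/(-152 + 1369) = -24536/1217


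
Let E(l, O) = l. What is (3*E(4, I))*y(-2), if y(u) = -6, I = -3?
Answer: -72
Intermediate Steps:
(3*E(4, I))*y(-2) = (3*4)*(-6) = 12*(-6) = -72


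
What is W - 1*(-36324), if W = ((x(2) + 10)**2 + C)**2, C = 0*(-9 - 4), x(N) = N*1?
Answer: 57060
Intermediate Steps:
x(N) = N
C = 0 (C = 0*(-13) = 0)
W = 20736 (W = ((2 + 10)**2 + 0)**2 = (12**2 + 0)**2 = (144 + 0)**2 = 144**2 = 20736)
W - 1*(-36324) = 20736 - 1*(-36324) = 20736 + 36324 = 57060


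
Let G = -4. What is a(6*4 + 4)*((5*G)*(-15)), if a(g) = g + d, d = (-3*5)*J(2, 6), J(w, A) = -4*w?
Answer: 44400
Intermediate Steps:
d = 120 (d = (-3*5)*(-4*2) = -15*(-8) = 120)
a(g) = 120 + g (a(g) = g + 120 = 120 + g)
a(6*4 + 4)*((5*G)*(-15)) = (120 + (6*4 + 4))*((5*(-4))*(-15)) = (120 + (24 + 4))*(-20*(-15)) = (120 + 28)*300 = 148*300 = 44400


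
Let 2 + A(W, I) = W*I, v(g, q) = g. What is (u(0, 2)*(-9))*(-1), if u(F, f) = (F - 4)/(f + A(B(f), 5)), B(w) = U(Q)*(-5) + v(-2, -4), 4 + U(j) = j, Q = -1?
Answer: -36/115 ≈ -0.31304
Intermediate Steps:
U(j) = -4 + j
B(w) = 23 (B(w) = (-4 - 1)*(-5) - 2 = -5*(-5) - 2 = 25 - 2 = 23)
A(W, I) = -2 + I*W (A(W, I) = -2 + W*I = -2 + I*W)
u(F, f) = (-4 + F)/(113 + f) (u(F, f) = (F - 4)/(f + (-2 + 5*23)) = (-4 + F)/(f + (-2 + 115)) = (-4 + F)/(f + 113) = (-4 + F)/(113 + f))
(u(0, 2)*(-9))*(-1) = (((-4 + 0)/(113 + 2))*(-9))*(-1) = ((-4/115)*(-9))*(-1) = (((1/115)*(-4))*(-9))*(-1) = -4/115*(-9)*(-1) = (36/115)*(-1) = -36/115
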